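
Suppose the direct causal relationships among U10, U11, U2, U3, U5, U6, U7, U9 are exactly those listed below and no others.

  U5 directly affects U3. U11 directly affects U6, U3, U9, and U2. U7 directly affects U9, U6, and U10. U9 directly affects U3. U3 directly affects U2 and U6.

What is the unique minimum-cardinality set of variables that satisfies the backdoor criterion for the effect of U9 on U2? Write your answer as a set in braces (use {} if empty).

Variables eligible for adjustment (non-descendants of U9, excluding U9 and U2): {U10, U11, U5, U7}.
Backdoor paths from U9 to U2:
  P1: U9 <- U7 -> U6 <- U11 -> U3 -> U2
  P2: U9 <- U7 -> U6 <- U11 -> U2
  P3: U9 <- U7 -> U6 <- U3 <- U11 -> U2
  P4: U9 <- U7 -> U6 <- U3 -> U2
  P5: U9 <- U11 -> U3 -> U2
  P6: U9 <- U11 -> U2
  P7: U9 <- U11 -> U6 <- U3 -> U2
The empty set is not sufficient: P5 (U9 <- U11 -> U3 -> U2) has no collider blocking it and no conditioned non-collider, so it is open.
Try {U11}:
  P1: blocked at collider U6 (neither it nor any descendant is in the conditioning set).
  P2: blocked at collider U6 (neither it nor any descendant is in the conditioning set).
  P3: blocked at collider U6 (neither it nor any descendant is in the conditioning set).
  P4: blocked at collider U6 (neither it nor any descendant is in the conditioning set).
  P5: blocked at fork node U11 ∈ conditioning set.
  P6: blocked at fork node U11 ∈ conditioning set.
  P7: blocked at fork node U11 ∈ conditioning set.
{U11} contains no descendant of U9 and blocks every backdoor path.
No other singleton works — e.g. {U7} leaves P5 open — so {U11} is the unique smallest valid adjustment set.

{U11}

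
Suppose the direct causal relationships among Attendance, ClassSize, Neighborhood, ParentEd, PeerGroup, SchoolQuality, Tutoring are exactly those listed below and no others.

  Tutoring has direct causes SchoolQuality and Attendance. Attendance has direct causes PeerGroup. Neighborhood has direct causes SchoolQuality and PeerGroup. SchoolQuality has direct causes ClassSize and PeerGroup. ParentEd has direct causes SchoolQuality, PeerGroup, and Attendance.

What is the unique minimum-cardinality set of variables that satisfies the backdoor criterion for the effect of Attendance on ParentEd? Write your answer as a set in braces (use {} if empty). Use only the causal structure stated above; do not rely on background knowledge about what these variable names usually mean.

Variables eligible for adjustment (non-descendants of Attendance, excluding Attendance and ParentEd): {ClassSize, Neighborhood, PeerGroup, SchoolQuality}.
Backdoor paths from Attendance to ParentEd:
  P1: Attendance <- PeerGroup -> SchoolQuality -> ParentEd
  P2: Attendance <- PeerGroup -> ParentEd
  P3: Attendance <- PeerGroup -> Neighborhood <- SchoolQuality -> ParentEd
The empty set is not sufficient: P1 (Attendance <- PeerGroup -> SchoolQuality -> ParentEd) has no collider blocking it and no conditioned non-collider, so it is open.
Try {PeerGroup}:
  P1: blocked at fork node PeerGroup ∈ conditioning set.
  P2: blocked at fork node PeerGroup ∈ conditioning set.
  P3: blocked at fork node PeerGroup ∈ conditioning set.
{PeerGroup} contains no descendant of Attendance and blocks every backdoor path.
No other singleton works — e.g. {ClassSize} leaves P1 open — so {PeerGroup} is the unique smallest valid adjustment set.

{PeerGroup}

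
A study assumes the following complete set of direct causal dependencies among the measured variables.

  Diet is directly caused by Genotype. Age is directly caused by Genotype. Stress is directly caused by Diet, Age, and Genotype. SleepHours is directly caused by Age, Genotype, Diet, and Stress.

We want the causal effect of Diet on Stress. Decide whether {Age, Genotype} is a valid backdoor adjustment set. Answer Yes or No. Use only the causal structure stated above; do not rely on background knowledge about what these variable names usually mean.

Yes

Backdoor paths from Diet to Stress (paths whose first edge points into Diet):
  P1: Diet <- Genotype -> Age -> Stress
  P2: Diet <- Genotype -> Age -> SleepHours <- Stress
  P3: Diet <- Genotype -> Stress
  P4: Diet <- Genotype -> SleepHours <- Age -> Stress
  P5: Diet <- Genotype -> SleepHours <- Stress
Condition 1 (no descendant of Diet in the set): holds — descendants of Diet are {SleepHours, Stress}; none are in {Age, Genotype}.
Condition 2 (every backdoor path blocked by {Age, Genotype}):
  P1: blocked at fork node Genotype ∈ conditioning set.
  P2: blocked at fork node Genotype ∈ conditioning set.
  P3: blocked at fork node Genotype ∈ conditioning set.
  P4: blocked at fork node Genotype ∈ conditioning set.
  P5: blocked at fork node Genotype ∈ conditioning set.
{Age, Genotype} satisfies the backdoor criterion.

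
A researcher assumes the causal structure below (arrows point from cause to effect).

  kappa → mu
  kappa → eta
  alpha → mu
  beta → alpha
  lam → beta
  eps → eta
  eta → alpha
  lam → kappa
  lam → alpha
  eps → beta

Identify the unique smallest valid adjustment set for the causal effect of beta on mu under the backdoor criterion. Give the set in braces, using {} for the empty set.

{eps, lam}

Variables eligible for adjustment (non-descendants of beta, excluding beta and mu): {eps, eta, kappa, lam}.
Backdoor paths from beta to mu:
  P1: beta <- eps -> eta <- kappa <- lam -> alpha -> mu
  P2: beta <- eps -> eta <- kappa -> mu
  P3: beta <- eps -> eta -> alpha <- lam -> kappa -> mu
  P4: beta <- eps -> eta -> alpha -> mu
  P5: beta <- lam -> kappa -> eta -> alpha -> mu
  P6: beta <- lam -> kappa -> mu
  P7: beta <- lam -> alpha <- eta <- kappa -> mu
  P8: beta <- lam -> alpha -> mu
The empty set is not sufficient: P4 (beta <- eps -> eta -> alpha -> mu) has no collider blocking it and no conditioned non-collider, so it is open.
Try {eps, lam}:
  P1: blocked at fork node eps ∈ conditioning set.
  P2: blocked at fork node eps ∈ conditioning set.
  P3: blocked at fork node eps ∈ conditioning set.
  P4: blocked at fork node eps ∈ conditioning set.
  P5: blocked at fork node lam ∈ conditioning set.
  P6: blocked at fork node lam ∈ conditioning set.
  P7: blocked at fork node lam ∈ conditioning set.
  P8: blocked at fork node lam ∈ conditioning set.
{eps, lam} contains no descendant of beta and blocks every backdoor path.
Every element of {eps, lam} is needed (dropping eps leaves P4 open; dropping lam leaves P5 open), so no proper subset is valid.
Among all size-2 subsets of the eligible variables, only {eps, lam} blocks every backdoor path, so it is the unique smallest valid adjustment set.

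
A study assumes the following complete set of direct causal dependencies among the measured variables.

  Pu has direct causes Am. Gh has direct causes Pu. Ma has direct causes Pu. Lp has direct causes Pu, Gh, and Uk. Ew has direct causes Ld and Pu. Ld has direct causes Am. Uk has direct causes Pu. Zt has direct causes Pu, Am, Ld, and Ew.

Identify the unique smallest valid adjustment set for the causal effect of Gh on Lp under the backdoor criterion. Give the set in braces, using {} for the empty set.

Variables eligible for adjustment (non-descendants of Gh, excluding Gh and Lp): {Am, Ew, Ld, Ma, Pu, Uk, Zt}.
Backdoor paths from Gh to Lp:
  P1: Gh <- Pu -> Uk -> Lp
  P2: Gh <- Pu -> Lp
The empty set is not sufficient: P1 (Gh <- Pu -> Uk -> Lp) has no collider blocking it and no conditioned non-collider, so it is open.
Try {Pu}:
  P1: blocked at fork node Pu ∈ conditioning set.
  P2: blocked at fork node Pu ∈ conditioning set.
{Pu} contains no descendant of Gh and blocks every backdoor path.
No other singleton works — e.g. {Am} leaves P1 open — so {Pu} is the unique smallest valid adjustment set.

{Pu}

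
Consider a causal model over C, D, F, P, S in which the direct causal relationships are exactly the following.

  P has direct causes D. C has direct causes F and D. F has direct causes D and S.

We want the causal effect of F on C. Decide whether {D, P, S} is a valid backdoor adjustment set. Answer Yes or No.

Backdoor paths from F to C (paths whose first edge points into F):
  P1: F <- D -> C
Condition 1 (no descendant of F in the set): holds — descendants of F are {C}; none are in {D, P, S}.
Condition 2 (every backdoor path blocked by {D, P, S}):
  P1: blocked at fork node D ∈ conditioning set.
{D, P, S} satisfies the backdoor criterion.

Yes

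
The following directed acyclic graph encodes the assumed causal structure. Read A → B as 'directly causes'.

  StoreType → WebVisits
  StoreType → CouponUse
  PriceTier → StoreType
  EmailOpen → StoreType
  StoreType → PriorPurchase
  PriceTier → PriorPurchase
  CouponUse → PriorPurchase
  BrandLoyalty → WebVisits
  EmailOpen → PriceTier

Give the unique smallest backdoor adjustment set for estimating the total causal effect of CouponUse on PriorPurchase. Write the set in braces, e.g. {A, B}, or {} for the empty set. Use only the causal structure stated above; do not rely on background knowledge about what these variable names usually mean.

{StoreType}

Variables eligible for adjustment (non-descendants of CouponUse, excluding CouponUse and PriorPurchase): {BrandLoyalty, EmailOpen, PriceTier, StoreType, WebVisits}.
Backdoor paths from CouponUse to PriorPurchase:
  P1: CouponUse <- StoreType <- EmailOpen -> PriceTier -> PriorPurchase
  P2: CouponUse <- StoreType <- PriceTier -> PriorPurchase
  P3: CouponUse <- StoreType -> PriorPurchase
The empty set is not sufficient: P1 (CouponUse <- StoreType <- EmailOpen -> PriceTier -> PriorPurchase) has no collider blocking it and no conditioned non-collider, so it is open.
Try {StoreType}:
  P1: blocked at chain node StoreType ∈ conditioning set.
  P2: blocked at chain node StoreType ∈ conditioning set.
  P3: blocked at fork node StoreType ∈ conditioning set.
{StoreType} contains no descendant of CouponUse and blocks every backdoor path.
No other singleton works — e.g. {EmailOpen} leaves P2 open — so {StoreType} is the unique smallest valid adjustment set.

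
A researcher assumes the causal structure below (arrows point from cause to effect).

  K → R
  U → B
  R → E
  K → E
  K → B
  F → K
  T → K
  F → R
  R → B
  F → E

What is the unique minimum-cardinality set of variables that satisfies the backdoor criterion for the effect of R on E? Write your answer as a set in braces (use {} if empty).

Variables eligible for adjustment (non-descendants of R, excluding R and E): {F, K, T, U}.
Backdoor paths from R to E:
  P1: R <- F -> K -> E
  P2: R <- F -> E
  P3: R <- K <- F -> E
  P4: R <- K -> E
The empty set is not sufficient: P1 (R <- F -> K -> E) has no collider blocking it and no conditioned non-collider, so it is open.
Try {F, K}:
  P1: blocked at fork node F ∈ conditioning set.
  P2: blocked at fork node F ∈ conditioning set.
  P3: blocked at chain node K ∈ conditioning set.
  P4: blocked at fork node K ∈ conditioning set.
{F, K} contains no descendant of R and blocks every backdoor path.
Every element of {F, K} is needed (dropping F leaves P2 open; dropping K leaves P4 open), so no proper subset is valid.
Among all size-2 subsets of the eligible variables, only {F, K} blocks every backdoor path, so it is the unique smallest valid adjustment set.

{F, K}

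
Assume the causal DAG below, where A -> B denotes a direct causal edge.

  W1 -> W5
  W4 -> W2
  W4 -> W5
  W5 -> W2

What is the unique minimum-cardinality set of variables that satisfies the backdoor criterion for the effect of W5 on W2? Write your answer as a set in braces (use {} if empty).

Variables eligible for adjustment (non-descendants of W5, excluding W5 and W2): {W1, W4}.
Backdoor paths from W5 to W2:
  P1: W5 <- W4 -> W2
The empty set is not sufficient: P1 (W5 <- W4 -> W2) has no collider blocking it and no conditioned non-collider, so it is open.
Try {W4}:
  P1: blocked at fork node W4 ∈ conditioning set.
{W4} contains no descendant of W5 and blocks every backdoor path.
No other singleton works — e.g. {W1} leaves P1 open — so {W4} is the unique smallest valid adjustment set.

{W4}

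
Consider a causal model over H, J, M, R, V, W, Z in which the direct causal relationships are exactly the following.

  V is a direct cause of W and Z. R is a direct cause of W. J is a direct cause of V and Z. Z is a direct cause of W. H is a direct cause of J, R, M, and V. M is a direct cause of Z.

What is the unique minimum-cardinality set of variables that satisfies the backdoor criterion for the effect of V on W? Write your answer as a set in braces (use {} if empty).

Variables eligible for adjustment (non-descendants of V, excluding V and W): {H, J, M, R}.
Backdoor paths from V to W:
  P1: V <- H -> R -> W
  P2: V <- H -> J -> Z -> W
  P3: V <- H -> M -> Z -> W
  P4: V <- J <- H -> R -> W
  P5: V <- J <- H -> M -> Z -> W
  P6: V <- J -> Z <- M <- H -> R -> W
  P7: V <- J -> Z -> W
The empty set is not sufficient: P1 (V <- H -> R -> W) has no collider blocking it and no conditioned non-collider, so it is open.
Try {H, J}:
  P1: blocked at fork node H ∈ conditioning set.
  P2: blocked at fork node H ∈ conditioning set.
  P3: blocked at fork node H ∈ conditioning set.
  P4: blocked at chain node J ∈ conditioning set.
  P5: blocked at chain node J ∈ conditioning set.
  P6: blocked at fork node J ∈ conditioning set.
  P7: blocked at fork node J ∈ conditioning set.
{H, J} contains no descendant of V and blocks every backdoor path.
Every element of {H, J} is needed (dropping H leaves P1 open; dropping J leaves P7 open), so no proper subset is valid.
Among all size-2 subsets of the eligible variables, only {H, J} blocks every backdoor path, so it is the unique smallest valid adjustment set.

{H, J}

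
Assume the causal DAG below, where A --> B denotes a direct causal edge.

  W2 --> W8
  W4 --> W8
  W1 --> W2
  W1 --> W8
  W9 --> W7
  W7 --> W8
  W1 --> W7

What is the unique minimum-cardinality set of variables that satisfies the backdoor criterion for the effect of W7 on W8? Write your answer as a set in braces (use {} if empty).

{W1}

Variables eligible for adjustment (non-descendants of W7, excluding W7 and W8): {W1, W2, W4, W9}.
Backdoor paths from W7 to W8:
  P1: W7 <- W1 -> W2 -> W8
  P2: W7 <- W1 -> W8
The empty set is not sufficient: P1 (W7 <- W1 -> W2 -> W8) has no collider blocking it and no conditioned non-collider, so it is open.
Try {W1}:
  P1: blocked at fork node W1 ∈ conditioning set.
  P2: blocked at fork node W1 ∈ conditioning set.
{W1} contains no descendant of W7 and blocks every backdoor path.
No other singleton works — e.g. {W2} leaves P2 open — so {W1} is the unique smallest valid adjustment set.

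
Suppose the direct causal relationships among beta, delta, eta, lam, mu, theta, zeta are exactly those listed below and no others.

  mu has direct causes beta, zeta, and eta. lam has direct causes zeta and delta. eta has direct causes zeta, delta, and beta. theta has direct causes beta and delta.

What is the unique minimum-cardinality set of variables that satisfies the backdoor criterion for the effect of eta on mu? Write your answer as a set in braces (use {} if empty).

{beta, zeta}

Variables eligible for adjustment (non-descendants of eta, excluding eta and mu): {beta, delta, lam, theta, zeta}.
Backdoor paths from eta to mu:
  P1: eta <- delta -> lam <- zeta -> mu
  P2: eta <- delta -> theta <- beta -> mu
  P3: eta <- beta -> theta <- delta -> lam <- zeta -> mu
  P4: eta <- beta -> mu
  P5: eta <- zeta -> lam <- delta -> theta <- beta -> mu
  P6: eta <- zeta -> mu
The empty set is not sufficient: P4 (eta <- beta -> mu) has no collider blocking it and no conditioned non-collider, so it is open.
Try {beta, zeta}:
  P1: blocked at collider lam (neither it nor any descendant is in the conditioning set).
  P2: blocked at collider theta (neither it nor any descendant is in the conditioning set).
  P3: blocked at fork node beta ∈ conditioning set.
  P4: blocked at fork node beta ∈ conditioning set.
  P5: blocked at fork node zeta ∈ conditioning set.
  P6: blocked at fork node zeta ∈ conditioning set.
{beta, zeta} contains no descendant of eta and blocks every backdoor path.
Every element of {beta, zeta} is needed (dropping beta leaves P4 open; dropping zeta leaves P6 open), so no proper subset is valid.
Among all size-2 subsets of the eligible variables, only {beta, zeta} blocks every backdoor path, so it is the unique smallest valid adjustment set.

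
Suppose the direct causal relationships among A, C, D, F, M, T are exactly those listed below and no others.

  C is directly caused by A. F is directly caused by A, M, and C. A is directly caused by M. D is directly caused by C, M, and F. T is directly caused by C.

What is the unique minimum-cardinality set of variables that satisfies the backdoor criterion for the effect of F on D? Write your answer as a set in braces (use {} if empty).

Variables eligible for adjustment (non-descendants of F, excluding F and D): {A, C, M, T}.
Backdoor paths from F to D:
  P1: F <- M -> A -> C -> D
  P2: F <- M -> D
  P3: F <- A <- M -> D
  P4: F <- A -> C -> D
  P5: F <- C <- A <- M -> D
  P6: F <- C -> D
The empty set is not sufficient: P1 (F <- M -> A -> C -> D) has no collider blocking it and no conditioned non-collider, so it is open.
Try {C, M}:
  P1: blocked at fork node M ∈ conditioning set.
  P2: blocked at fork node M ∈ conditioning set.
  P3: blocked at fork node M ∈ conditioning set.
  P4: blocked at chain node C ∈ conditioning set.
  P5: blocked at chain node C ∈ conditioning set.
  P6: blocked at fork node C ∈ conditioning set.
{C, M} contains no descendant of F and blocks every backdoor path.
Every element of {C, M} is needed (dropping C leaves P4 open; dropping M leaves P2 open), so no proper subset is valid.
Among all size-2 subsets of the eligible variables, only {C, M} blocks every backdoor path, so it is the unique smallest valid adjustment set.

{C, M}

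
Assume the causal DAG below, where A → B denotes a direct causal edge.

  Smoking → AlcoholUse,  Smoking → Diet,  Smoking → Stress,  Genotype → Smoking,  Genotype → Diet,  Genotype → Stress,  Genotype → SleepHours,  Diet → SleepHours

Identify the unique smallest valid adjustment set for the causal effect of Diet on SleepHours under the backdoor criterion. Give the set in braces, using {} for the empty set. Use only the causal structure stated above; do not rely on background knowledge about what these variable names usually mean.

{Genotype}

Variables eligible for adjustment (non-descendants of Diet, excluding Diet and SleepHours): {AlcoholUse, Genotype, Smoking, Stress}.
Backdoor paths from Diet to SleepHours:
  P1: Diet <- Genotype -> SleepHours
  P2: Diet <- Smoking <- Genotype -> SleepHours
  P3: Diet <- Smoking -> Stress <- Genotype -> SleepHours
The empty set is not sufficient: P1 (Diet <- Genotype -> SleepHours) has no collider blocking it and no conditioned non-collider, so it is open.
Try {Genotype}:
  P1: blocked at fork node Genotype ∈ conditioning set.
  P2: blocked at fork node Genotype ∈ conditioning set.
  P3: blocked at collider Stress (neither it nor any descendant is in the conditioning set).
{Genotype} contains no descendant of Diet and blocks every backdoor path.
No other singleton works — e.g. {Smoking} leaves P1 open — so {Genotype} is the unique smallest valid adjustment set.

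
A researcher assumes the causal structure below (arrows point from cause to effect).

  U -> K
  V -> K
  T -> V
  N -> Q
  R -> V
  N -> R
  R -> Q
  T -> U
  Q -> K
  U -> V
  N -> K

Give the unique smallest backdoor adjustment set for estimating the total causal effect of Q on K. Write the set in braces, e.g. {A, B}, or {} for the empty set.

{N, R}

Variables eligible for adjustment (non-descendants of Q, excluding Q and K): {N, R, T, U, V}.
Backdoor paths from Q to K:
  P1: Q <- N -> R -> V <- T -> U -> K
  P2: Q <- N -> R -> V <- U -> K
  P3: Q <- N -> R -> V -> K
  P4: Q <- N -> K
  P5: Q <- R <- N -> K
  P6: Q <- R -> V <- T -> U -> K
  P7: Q <- R -> V <- U -> K
  P8: Q <- R -> V -> K
The empty set is not sufficient: P3 (Q <- N -> R -> V -> K) has no collider blocking it and no conditioned non-collider, so it is open.
Try {N, R}:
  P1: blocked at fork node N ∈ conditioning set.
  P2: blocked at fork node N ∈ conditioning set.
  P3: blocked at fork node N ∈ conditioning set.
  P4: blocked at fork node N ∈ conditioning set.
  P5: blocked at chain node R ∈ conditioning set.
  P6: blocked at fork node R ∈ conditioning set.
  P7: blocked at fork node R ∈ conditioning set.
  P8: blocked at fork node R ∈ conditioning set.
{N, R} contains no descendant of Q and blocks every backdoor path.
Every element of {N, R} is needed (dropping N leaves P4 open; dropping R leaves P8 open), so no proper subset is valid.
Among all size-2 subsets of the eligible variables, only {N, R} blocks every backdoor path, so it is the unique smallest valid adjustment set.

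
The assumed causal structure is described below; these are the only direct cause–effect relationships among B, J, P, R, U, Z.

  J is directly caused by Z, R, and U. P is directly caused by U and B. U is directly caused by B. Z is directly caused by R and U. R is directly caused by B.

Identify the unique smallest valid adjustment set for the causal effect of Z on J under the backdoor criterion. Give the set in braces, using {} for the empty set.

{R, U}

Variables eligible for adjustment (non-descendants of Z, excluding Z and J): {B, P, R, U}.
Backdoor paths from Z to J:
  P1: Z <- U <- B -> R -> J
  P2: Z <- U -> P <- B -> R -> J
  P3: Z <- U -> J
  P4: Z <- R <- B -> U -> J
  P5: Z <- R <- B -> P <- U -> J
  P6: Z <- R -> J
The empty set is not sufficient: P1 (Z <- U <- B -> R -> J) has no collider blocking it and no conditioned non-collider, so it is open.
Try {R, U}:
  P1: blocked at chain node U ∈ conditioning set.
  P2: blocked at fork node U ∈ conditioning set.
  P3: blocked at fork node U ∈ conditioning set.
  P4: blocked at chain node R ∈ conditioning set.
  P5: blocked at chain node R ∈ conditioning set.
  P6: blocked at fork node R ∈ conditioning set.
{R, U} contains no descendant of Z and blocks every backdoor path.
Every element of {R, U} is needed (dropping R leaves P6 open; dropping U leaves P3 open), so no proper subset is valid.
Among all size-2 subsets of the eligible variables, only {R, U} blocks every backdoor path, so it is the unique smallest valid adjustment set.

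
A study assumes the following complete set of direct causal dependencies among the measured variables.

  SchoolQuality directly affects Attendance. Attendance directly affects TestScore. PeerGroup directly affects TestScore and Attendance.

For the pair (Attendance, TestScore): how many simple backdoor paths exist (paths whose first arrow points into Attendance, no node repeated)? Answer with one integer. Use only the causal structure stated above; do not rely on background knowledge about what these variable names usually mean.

A backdoor path from Attendance to TestScore is any simple undirected path whose first edge points into Attendance (i.e. leaves Attendance via a parent).
Parents of Attendance: {PeerGroup, SchoolQuality}.
Enumerating:
  P1: Attendance <- PeerGroup -> TestScore
That exhausts the simple backdoor paths. Count: 1.

1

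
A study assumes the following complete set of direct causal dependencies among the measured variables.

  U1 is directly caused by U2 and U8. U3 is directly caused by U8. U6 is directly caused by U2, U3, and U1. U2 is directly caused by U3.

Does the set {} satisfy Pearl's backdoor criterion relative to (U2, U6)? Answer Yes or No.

No

Backdoor paths from U2 to U6 (paths whose first edge points into U2):
  P1: U2 <- U3 <- U8 -> U1 -> U6
  P2: U2 <- U3 -> U6
Condition 1 (no descendant of U2 in the set): holds — descendants of U2 are {U1, U6}; none are in {}.
Condition 2 (every backdoor path blocked by {}):
  P1: open — no interior node is in the conditioning set.
  P2: open — no interior node is in the conditioning set.
{} does not satisfy the backdoor criterion.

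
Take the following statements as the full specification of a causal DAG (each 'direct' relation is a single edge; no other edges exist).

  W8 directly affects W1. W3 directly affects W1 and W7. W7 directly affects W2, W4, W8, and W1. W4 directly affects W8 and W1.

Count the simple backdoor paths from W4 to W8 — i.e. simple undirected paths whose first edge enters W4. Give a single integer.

A backdoor path from W4 to W8 is any simple undirected path whose first edge points into W4 (i.e. leaves W4 via a parent).
Parents of W4: {W7}.
Enumerating:
  P1: W4 <- W7 <- W3 -> W1 <- W8
  P2: W4 <- W7 -> W8
  P3: W4 <- W7 -> W1 <- W8
That exhausts the simple backdoor paths. Count: 3.

3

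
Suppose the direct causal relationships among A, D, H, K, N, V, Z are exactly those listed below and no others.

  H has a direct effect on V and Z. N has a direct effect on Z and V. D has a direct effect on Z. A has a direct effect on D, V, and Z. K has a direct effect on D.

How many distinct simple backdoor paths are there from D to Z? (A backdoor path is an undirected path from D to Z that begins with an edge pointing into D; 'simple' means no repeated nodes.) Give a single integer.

3

A backdoor path from D to Z is any simple undirected path whose first edge points into D (i.e. leaves D via a parent).
Parents of D: {A, K}.
Enumerating:
  P1: D <- A -> Z
  P2: D <- A -> V <- N -> Z
  P3: D <- A -> V <- H -> Z
That exhausts the simple backdoor paths. Count: 3.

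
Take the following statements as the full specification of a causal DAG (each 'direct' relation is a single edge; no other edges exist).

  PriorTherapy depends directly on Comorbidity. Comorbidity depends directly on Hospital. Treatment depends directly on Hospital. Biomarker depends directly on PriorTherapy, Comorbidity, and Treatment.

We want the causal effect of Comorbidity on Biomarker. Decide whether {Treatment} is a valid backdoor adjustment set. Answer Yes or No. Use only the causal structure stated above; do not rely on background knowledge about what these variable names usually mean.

Yes

Backdoor paths from Comorbidity to Biomarker (paths whose first edge points into Comorbidity):
  P1: Comorbidity <- Hospital -> Treatment -> Biomarker
Condition 1 (no descendant of Comorbidity in the set): holds — descendants of Comorbidity are {Biomarker, PriorTherapy}; none are in {Treatment}.
Condition 2 (every backdoor path blocked by {Treatment}):
  P1: blocked at chain node Treatment ∈ conditioning set.
{Treatment} satisfies the backdoor criterion.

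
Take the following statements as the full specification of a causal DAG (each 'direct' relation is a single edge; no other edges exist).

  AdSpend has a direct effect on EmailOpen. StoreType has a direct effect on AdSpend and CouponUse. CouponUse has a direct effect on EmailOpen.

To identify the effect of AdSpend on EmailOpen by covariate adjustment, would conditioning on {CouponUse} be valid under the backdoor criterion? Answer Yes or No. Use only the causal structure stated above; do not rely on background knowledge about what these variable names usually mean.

Backdoor paths from AdSpend to EmailOpen (paths whose first edge points into AdSpend):
  P1: AdSpend <- StoreType -> CouponUse -> EmailOpen
Condition 1 (no descendant of AdSpend in the set): holds — descendants of AdSpend are {EmailOpen}; none are in {CouponUse}.
Condition 2 (every backdoor path blocked by {CouponUse}):
  P1: blocked at chain node CouponUse ∈ conditioning set.
{CouponUse} satisfies the backdoor criterion.

Yes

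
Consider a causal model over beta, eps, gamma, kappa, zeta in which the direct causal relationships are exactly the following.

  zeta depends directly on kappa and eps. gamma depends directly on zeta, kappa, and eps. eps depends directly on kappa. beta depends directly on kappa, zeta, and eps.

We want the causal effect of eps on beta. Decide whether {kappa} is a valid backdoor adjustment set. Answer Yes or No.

Backdoor paths from eps to beta (paths whose first edge points into eps):
  P1: eps <- kappa -> zeta -> beta
  P2: eps <- kappa -> beta
  P3: eps <- kappa -> gamma <- zeta -> beta
Condition 1 (no descendant of eps in the set): holds — descendants of eps are {beta, gamma, zeta}; none are in {kappa}.
Condition 2 (every backdoor path blocked by {kappa}):
  P1: blocked at fork node kappa ∈ conditioning set.
  P2: blocked at fork node kappa ∈ conditioning set.
  P3: blocked at fork node kappa ∈ conditioning set.
{kappa} satisfies the backdoor criterion.

Yes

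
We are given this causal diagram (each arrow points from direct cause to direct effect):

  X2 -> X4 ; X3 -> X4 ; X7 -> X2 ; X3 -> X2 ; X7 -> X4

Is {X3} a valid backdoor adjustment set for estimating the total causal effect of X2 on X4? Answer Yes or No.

No

Backdoor paths from X2 to X4 (paths whose first edge points into X2):
  P1: X2 <- X7 -> X4
  P2: X2 <- X3 -> X4
Condition 1 (no descendant of X2 in the set): holds — descendants of X2 are {X4}; none are in {X3}.
Condition 2 (every backdoor path blocked by {X3}):
  P1: open — no interior node is in the conditioning set.
  P2: blocked at fork node X3 ∈ conditioning set.
{X3} does not satisfy the backdoor criterion.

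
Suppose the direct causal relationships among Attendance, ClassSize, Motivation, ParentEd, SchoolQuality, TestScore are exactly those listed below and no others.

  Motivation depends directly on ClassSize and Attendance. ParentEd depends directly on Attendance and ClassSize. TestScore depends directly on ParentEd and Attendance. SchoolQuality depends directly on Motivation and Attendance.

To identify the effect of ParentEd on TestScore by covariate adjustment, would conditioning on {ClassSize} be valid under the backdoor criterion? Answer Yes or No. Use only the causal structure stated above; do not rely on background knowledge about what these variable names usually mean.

Backdoor paths from ParentEd to TestScore (paths whose first edge points into ParentEd):
  P1: ParentEd <- Attendance -> TestScore
  P2: ParentEd <- ClassSize -> Motivation <- Attendance -> TestScore
  P3: ParentEd <- ClassSize -> Motivation -> SchoolQuality <- Attendance -> TestScore
Condition 1 (no descendant of ParentEd in the set): holds — descendants of ParentEd are {TestScore}; none are in {ClassSize}.
Condition 2 (every backdoor path blocked by {ClassSize}):
  P1: open — no interior node is in the conditioning set.
  P2: blocked at fork node ClassSize ∈ conditioning set.
  P3: blocked at fork node ClassSize ∈ conditioning set.
{ClassSize} does not satisfy the backdoor criterion.

No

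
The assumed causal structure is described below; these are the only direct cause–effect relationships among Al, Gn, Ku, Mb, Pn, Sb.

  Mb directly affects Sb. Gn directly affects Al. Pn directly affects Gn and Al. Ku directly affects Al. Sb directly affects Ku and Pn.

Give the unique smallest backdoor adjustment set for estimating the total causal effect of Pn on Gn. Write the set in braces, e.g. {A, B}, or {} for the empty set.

{}

Variables eligible for adjustment (non-descendants of Pn, excluding Pn and Gn): {Ku, Mb, Sb}.
Backdoor paths from Pn to Gn:
  P1: Pn <- Sb -> Ku -> Al <- Gn
Each backdoor path contains an unconditioned collider, so every path is already blocked with the empty conditioning set:
  P1: blocked at collider Al (neither it nor any descendant is in the conditioning set).
The empty set is therefore the unique smallest valid set.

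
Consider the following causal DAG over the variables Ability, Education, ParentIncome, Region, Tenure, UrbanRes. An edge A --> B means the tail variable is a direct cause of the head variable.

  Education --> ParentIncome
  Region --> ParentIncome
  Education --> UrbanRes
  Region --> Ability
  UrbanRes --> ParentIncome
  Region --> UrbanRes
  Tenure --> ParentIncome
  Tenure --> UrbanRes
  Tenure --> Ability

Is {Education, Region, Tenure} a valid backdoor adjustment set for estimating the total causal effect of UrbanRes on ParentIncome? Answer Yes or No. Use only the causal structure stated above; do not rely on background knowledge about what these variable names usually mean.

Backdoor paths from UrbanRes to ParentIncome (paths whose first edge points into UrbanRes):
  P1: UrbanRes <- Region -> Ability <- Tenure -> ParentIncome
  P2: UrbanRes <- Region -> ParentIncome
  P3: UrbanRes <- Tenure -> Ability <- Region -> ParentIncome
  P4: UrbanRes <- Tenure -> ParentIncome
  P5: UrbanRes <- Education -> ParentIncome
Condition 1 (no descendant of UrbanRes in the set): holds — descendants of UrbanRes are {ParentIncome}; none are in {Education, Region, Tenure}.
Condition 2 (every backdoor path blocked by {Education, Region, Tenure}):
  P1: blocked at fork node Region ∈ conditioning set.
  P2: blocked at fork node Region ∈ conditioning set.
  P3: blocked at fork node Tenure ∈ conditioning set.
  P4: blocked at fork node Tenure ∈ conditioning set.
  P5: blocked at fork node Education ∈ conditioning set.
{Education, Region, Tenure} satisfies the backdoor criterion.

Yes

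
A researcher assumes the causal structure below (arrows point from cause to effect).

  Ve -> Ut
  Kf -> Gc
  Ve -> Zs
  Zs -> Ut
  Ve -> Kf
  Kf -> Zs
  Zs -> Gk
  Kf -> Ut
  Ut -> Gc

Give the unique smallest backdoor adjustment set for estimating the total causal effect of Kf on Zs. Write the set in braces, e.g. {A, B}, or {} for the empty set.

Variables eligible for adjustment (non-descendants of Kf, excluding Kf and Zs): {Ve}.
Backdoor paths from Kf to Zs:
  P1: Kf <- Ve -> Zs
  P2: Kf <- Ve -> Ut <- Zs
The empty set is not sufficient: P1 (Kf <- Ve -> Zs) has no collider blocking it and no conditioned non-collider, so it is open.
Try {Ve}:
  P1: blocked at fork node Ve ∈ conditioning set.
  P2: blocked at fork node Ve ∈ conditioning set.
{Ve} contains no descendant of Kf and blocks every backdoor path.
{Ve} is the unique smallest valid adjustment set.

{Ve}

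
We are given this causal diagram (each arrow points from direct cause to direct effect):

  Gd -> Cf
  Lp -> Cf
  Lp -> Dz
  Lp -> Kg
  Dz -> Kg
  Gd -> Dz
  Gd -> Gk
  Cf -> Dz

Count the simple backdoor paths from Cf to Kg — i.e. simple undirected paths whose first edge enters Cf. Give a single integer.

4

A backdoor path from Cf to Kg is any simple undirected path whose first edge points into Cf (i.e. leaves Cf via a parent).
Parents of Cf: {Gd, Lp}.
Enumerating:
  P1: Cf <- Lp -> Dz -> Kg
  P2: Cf <- Lp -> Kg
  P3: Cf <- Gd -> Dz <- Lp -> Kg
  P4: Cf <- Gd -> Dz -> Kg
That exhausts the simple backdoor paths. Count: 4.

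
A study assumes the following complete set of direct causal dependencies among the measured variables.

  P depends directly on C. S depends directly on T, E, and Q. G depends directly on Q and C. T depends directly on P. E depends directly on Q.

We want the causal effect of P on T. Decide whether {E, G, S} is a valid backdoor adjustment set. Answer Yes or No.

No

Backdoor paths from P to T (paths whose first edge points into P):
  P1: P <- C -> G <- Q -> E -> S <- T
  P2: P <- C -> G <- Q -> S <- T
Condition 1 (no descendant of P in the set): FAILS — S is a descendant of P.
Condition 2 (every backdoor path blocked by {E, G, S}):
  P1: blocked at chain node E ∈ conditioning set.
  P2: open — collider(s) G, S are conditioned on (or have a conditioned descendant) and no non-collider on the path is in the set.
{E, G, S} does not satisfy the backdoor criterion.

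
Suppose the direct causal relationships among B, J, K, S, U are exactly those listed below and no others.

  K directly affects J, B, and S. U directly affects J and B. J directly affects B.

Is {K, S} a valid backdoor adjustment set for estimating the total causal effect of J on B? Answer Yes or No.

No

Backdoor paths from J to B (paths whose first edge points into J):
  P1: J <- U -> B
  P2: J <- K -> B
Condition 1 (no descendant of J in the set): holds — descendants of J are {B}; none are in {K, S}.
Condition 2 (every backdoor path blocked by {K, S}):
  P1: open — no interior node is in the conditioning set.
  P2: blocked at fork node K ∈ conditioning set.
{K, S} does not satisfy the backdoor criterion.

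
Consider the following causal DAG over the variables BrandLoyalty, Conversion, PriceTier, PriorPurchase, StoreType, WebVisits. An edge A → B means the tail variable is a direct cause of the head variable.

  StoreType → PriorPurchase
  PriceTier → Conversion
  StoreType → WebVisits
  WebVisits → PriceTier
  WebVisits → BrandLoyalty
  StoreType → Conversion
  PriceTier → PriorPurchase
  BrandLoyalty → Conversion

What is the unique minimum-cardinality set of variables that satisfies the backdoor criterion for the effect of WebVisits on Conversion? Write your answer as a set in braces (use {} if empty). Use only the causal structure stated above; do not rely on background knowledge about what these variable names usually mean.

{StoreType}

Variables eligible for adjustment (non-descendants of WebVisits, excluding WebVisits and Conversion): {StoreType}.
Backdoor paths from WebVisits to Conversion:
  P1: WebVisits <- StoreType -> PriorPurchase <- PriceTier -> Conversion
  P2: WebVisits <- StoreType -> Conversion
The empty set is not sufficient: P2 (WebVisits <- StoreType -> Conversion) has no collider blocking it and no conditioned non-collider, so it is open.
Try {StoreType}:
  P1: blocked at fork node StoreType ∈ conditioning set.
  P2: blocked at fork node StoreType ∈ conditioning set.
{StoreType} contains no descendant of WebVisits and blocks every backdoor path.
{StoreType} is the unique smallest valid adjustment set.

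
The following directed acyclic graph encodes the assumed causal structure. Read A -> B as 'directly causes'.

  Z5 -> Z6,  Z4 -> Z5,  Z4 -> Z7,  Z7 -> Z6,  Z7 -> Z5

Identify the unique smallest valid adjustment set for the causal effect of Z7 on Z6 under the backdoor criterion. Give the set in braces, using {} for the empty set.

{Z4}

Variables eligible for adjustment (non-descendants of Z7, excluding Z7 and Z6): {Z4}.
Backdoor paths from Z7 to Z6:
  P1: Z7 <- Z4 -> Z5 -> Z6
The empty set is not sufficient: P1 (Z7 <- Z4 -> Z5 -> Z6) has no collider blocking it and no conditioned non-collider, so it is open.
Try {Z4}:
  P1: blocked at fork node Z4 ∈ conditioning set.
{Z4} contains no descendant of Z7 and blocks every backdoor path.
{Z4} is the unique smallest valid adjustment set.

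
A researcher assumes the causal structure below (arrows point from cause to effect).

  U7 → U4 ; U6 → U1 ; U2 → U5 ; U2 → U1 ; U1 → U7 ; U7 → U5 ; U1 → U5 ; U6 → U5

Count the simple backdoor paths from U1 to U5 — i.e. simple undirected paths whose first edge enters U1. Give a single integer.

2

A backdoor path from U1 to U5 is any simple undirected path whose first edge points into U1 (i.e. leaves U1 via a parent).
Parents of U1: {U2, U6}.
Enumerating:
  P1: U1 <- U6 -> U5
  P2: U1 <- U2 -> U5
That exhausts the simple backdoor paths. Count: 2.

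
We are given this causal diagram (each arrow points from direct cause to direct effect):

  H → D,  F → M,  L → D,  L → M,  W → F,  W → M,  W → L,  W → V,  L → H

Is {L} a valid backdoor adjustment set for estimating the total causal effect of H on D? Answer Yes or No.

Backdoor paths from H to D (paths whose first edge points into H):
  P1: H <- L -> D
Condition 1 (no descendant of H in the set): holds — descendants of H are {D}; none are in {L}.
Condition 2 (every backdoor path blocked by {L}):
  P1: blocked at fork node L ∈ conditioning set.
{L} satisfies the backdoor criterion.

Yes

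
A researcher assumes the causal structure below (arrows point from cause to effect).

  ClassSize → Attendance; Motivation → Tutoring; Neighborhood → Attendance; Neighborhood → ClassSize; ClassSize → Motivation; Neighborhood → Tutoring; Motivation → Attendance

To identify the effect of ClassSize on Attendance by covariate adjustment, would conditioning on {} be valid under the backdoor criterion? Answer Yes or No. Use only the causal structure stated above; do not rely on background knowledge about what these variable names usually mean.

No

Backdoor paths from ClassSize to Attendance (paths whose first edge points into ClassSize):
  P1: ClassSize <- Neighborhood -> Tutoring <- Motivation -> Attendance
  P2: ClassSize <- Neighborhood -> Attendance
Condition 1 (no descendant of ClassSize in the set): holds — descendants of ClassSize are {Attendance, Motivation, Tutoring}; none are in {}.
Condition 2 (every backdoor path blocked by {}):
  P1: blocked at collider Tutoring (neither it nor any descendant is in the conditioning set).
  P2: open — no interior node is in the conditioning set.
{} does not satisfy the backdoor criterion.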